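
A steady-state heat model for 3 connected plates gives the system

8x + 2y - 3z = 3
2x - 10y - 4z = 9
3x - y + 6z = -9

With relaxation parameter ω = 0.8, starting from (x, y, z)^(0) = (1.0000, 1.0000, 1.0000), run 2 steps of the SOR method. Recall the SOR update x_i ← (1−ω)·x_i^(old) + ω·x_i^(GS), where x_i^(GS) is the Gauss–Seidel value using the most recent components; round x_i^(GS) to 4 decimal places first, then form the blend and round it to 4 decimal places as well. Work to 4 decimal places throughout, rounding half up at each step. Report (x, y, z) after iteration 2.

Iteration 1:
  x: GS value = (3 - (2)·1.0000 - (-3)·1.0000) / (8) = 0.5000;  x ← (1−ω)·1.0000 + ω·0.5000 = 0.6000
  y: GS value = (9 - (2)·0.6000 - (-4)·1.0000) / (-10) = -1.1800;  y ← (1−ω)·1.0000 + ω·-1.1800 = -0.7440
  z: GS value = (-9 - (3)·0.6000 - (-1)·-0.7440) / (6) = -1.9240;  z ← (1−ω)·1.0000 + ω·-1.9240 = -1.3392
Iteration 2:
  x: GS value = (3 - (2)·-0.7440 - (-3)·-1.3392) / (8) = 0.0588;  x ← (1−ω)·0.6000 + ω·0.0588 = 0.1670
  y: GS value = (9 - (2)·0.1670 - (-4)·-1.3392) / (-10) = -0.3309;  y ← (1−ω)·-0.7440 + ω·-0.3309 = -0.4135
  z: GS value = (-9 - (3)·0.1670 - (-1)·-0.4135) / (6) = -1.6524;  z ← (1−ω)·-1.3392 + ω·-1.6524 = -1.5898

(0.1670, -0.4135, -1.5898)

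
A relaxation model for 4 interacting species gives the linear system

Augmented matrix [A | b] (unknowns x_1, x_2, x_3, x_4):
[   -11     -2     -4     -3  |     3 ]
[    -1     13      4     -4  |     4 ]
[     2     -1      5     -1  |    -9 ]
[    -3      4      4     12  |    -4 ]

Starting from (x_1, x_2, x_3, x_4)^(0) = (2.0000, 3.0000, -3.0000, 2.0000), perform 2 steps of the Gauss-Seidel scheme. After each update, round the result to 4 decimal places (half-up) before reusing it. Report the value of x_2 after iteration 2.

0.3709

Iteration 1:
  x_1 = (3 - (-2)·3.0000 - (-4)·-3.0000 - (-3)·2.0000) / (-11) = -0.2727
  x_2 = (4 - (-1)·-0.2727 - (4)·-3.0000 - (-4)·2.0000) / (13) = 1.8252
  x_3 = (-9 - (2)·-0.2727 - (-1)·1.8252 - (-1)·2.0000) / (5) = -0.9259
  x_4 = (-4 - (-3)·-0.2727 - (4)·1.8252 - (4)·-0.9259) / (12) = -0.7013
Iteration 2:
  x_1 = (3 - (-2)·1.8252 - (-4)·-0.9259 - (-3)·-0.7013) / (-11) = -0.0766
  x_2 = (4 - (-1)·-0.0766 - (4)·-0.9259 - (-4)·-0.7013) / (13) = 0.3709
  x_3 = (-9 - (2)·-0.0766 - (-1)·0.3709 - (-1)·-0.7013) / (5) = -1.8354
  x_4 = (-4 - (-3)·-0.0766 - (4)·0.3709 - (4)·-1.8354) / (12) = 0.1357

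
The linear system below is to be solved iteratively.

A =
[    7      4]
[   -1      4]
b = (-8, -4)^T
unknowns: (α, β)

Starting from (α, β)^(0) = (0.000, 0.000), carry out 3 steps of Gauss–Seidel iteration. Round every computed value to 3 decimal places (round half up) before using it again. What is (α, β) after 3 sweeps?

Iteration 1:
  α = (-8 - (4)·0.000) / (7) = -1.143
  β = (-4 - (-1)·-1.143) / (4) = -1.286
Iteration 2:
  α = (-8 - (4)·-1.286) / (7) = -0.408
  β = (-4 - (-1)·-0.408) / (4) = -1.102
Iteration 3:
  α = (-8 - (4)·-1.102) / (7) = -0.513
  β = (-4 - (-1)·-0.513) / (4) = -1.128

(-0.513, -1.128)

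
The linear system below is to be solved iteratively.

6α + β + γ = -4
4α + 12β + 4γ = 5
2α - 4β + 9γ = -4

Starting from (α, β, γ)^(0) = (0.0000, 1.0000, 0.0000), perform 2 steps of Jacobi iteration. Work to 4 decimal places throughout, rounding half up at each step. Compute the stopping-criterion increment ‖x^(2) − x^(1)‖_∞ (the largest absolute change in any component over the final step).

0.2777

Iteration 1:
  α = (-4 - (1)·1.0000 - (1)·0.0000) / (6) = -0.8333
  β = (5 - (4)·0.0000 - (4)·0.0000) / (12) = 0.4167
  γ = (-4 - (2)·0.0000 - (-4)·1.0000) / (9) = 0.0000
Iteration 2:
  α = (-4 - (1)·0.4167 - (1)·0.0000) / (6) = -0.7361
  β = (5 - (4)·-0.8333 - (4)·0.0000) / (12) = 0.6944
  γ = (-4 - (2)·-0.8333 - (-4)·0.4167) / (9) = -0.0741
Change: (0.0972, 0.2777, -0.0741) → max |·| = 0.2777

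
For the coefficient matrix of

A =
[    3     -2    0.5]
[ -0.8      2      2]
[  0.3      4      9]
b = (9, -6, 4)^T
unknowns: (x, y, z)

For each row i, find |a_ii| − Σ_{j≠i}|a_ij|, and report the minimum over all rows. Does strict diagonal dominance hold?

row 1: |3| − (2+0.5) = 0.5
row 2: |2| − (0.8+2) = -0.8
row 3: |9| − (0.3+4) = 4.7
minimum over rows = -0.8 → not strictly diagonally dominant

-0.8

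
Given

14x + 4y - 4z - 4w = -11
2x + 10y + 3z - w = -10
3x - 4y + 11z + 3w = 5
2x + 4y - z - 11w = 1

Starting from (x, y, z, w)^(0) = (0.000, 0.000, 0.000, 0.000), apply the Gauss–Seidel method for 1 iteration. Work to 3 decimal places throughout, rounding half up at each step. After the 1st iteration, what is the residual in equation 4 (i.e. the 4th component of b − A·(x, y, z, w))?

Iteration 1:
  x = (-11 - (4)·0.000 - (-4)·0.000 - (-4)·0.000) / (14) = -0.786
  y = (-10 - (2)·-0.786 - (3)·0.000 - (-1)·0.000) / (10) = -0.843
  z = (5 - (3)·-0.786 - (-4)·-0.843 - (3)·0.000) / (11) = 0.362
  w = (1 - (2)·-0.786 - (4)·-0.843 - (-1)·0.362) / (-11) = -0.573
Residual b − A·x = (2.532, -1.657, 1.723, 0.003)

0.003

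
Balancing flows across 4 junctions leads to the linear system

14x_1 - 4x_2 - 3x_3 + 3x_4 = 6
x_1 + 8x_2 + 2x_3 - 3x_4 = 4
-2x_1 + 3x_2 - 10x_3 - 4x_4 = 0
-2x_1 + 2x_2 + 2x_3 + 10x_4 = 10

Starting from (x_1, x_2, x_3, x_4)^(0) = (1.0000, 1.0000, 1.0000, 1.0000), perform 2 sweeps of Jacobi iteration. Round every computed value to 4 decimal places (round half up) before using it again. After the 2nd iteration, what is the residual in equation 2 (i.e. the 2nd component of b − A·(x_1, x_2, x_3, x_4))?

Iteration 1:
  x_1 = (6 - (-4)·1.0000 - (-3)·1.0000 - (3)·1.0000) / (14) = 0.7143
  x_2 = (4 - (1)·1.0000 - (2)·1.0000 - (-3)·1.0000) / (8) = 0.5000
  x_3 = (0 - (-2)·1.0000 - (3)·1.0000 - (-4)·1.0000) / (-10) = -0.3000
  x_4 = (10 - (-2)·1.0000 - (2)·1.0000 - (2)·1.0000) / (10) = 0.8000
Iteration 2:
  x_1 = (6 - (-4)·0.5000 - (-3)·-0.3000 - (3)·0.8000) / (14) = 0.3357
  x_2 = (4 - (1)·0.7143 - (2)·-0.3000 - (-3)·0.8000) / (8) = 0.7857
  x_3 = (0 - (-2)·0.7143 - (3)·0.5000 - (-4)·0.8000) / (-10) = -0.3129
  x_4 = (10 - (-2)·0.7143 - (2)·0.5000 - (2)·-0.3000) / (10) = 1.1029
Residual b − A·x = (0.1956, 1.3132, -0.4031, -1.3032)

1.3132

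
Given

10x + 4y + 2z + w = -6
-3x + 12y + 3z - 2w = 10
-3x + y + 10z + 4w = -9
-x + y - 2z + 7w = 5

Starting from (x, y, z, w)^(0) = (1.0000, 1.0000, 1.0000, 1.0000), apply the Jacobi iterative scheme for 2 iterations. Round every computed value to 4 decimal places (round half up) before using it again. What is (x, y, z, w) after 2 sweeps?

Iteration 1:
  x = (-6 - (4)·1.0000 - (2)·1.0000 - (1)·1.0000) / (10) = -1.3000
  y = (10 - (-3)·1.0000 - (3)·1.0000 - (-2)·1.0000) / (12) = 1.0000
  z = (-9 - (-3)·1.0000 - (1)·1.0000 - (4)·1.0000) / (10) = -1.1000
  w = (5 - (-1)·1.0000 - (1)·1.0000 - (-2)·1.0000) / (7) = 1.0000
Iteration 2:
  x = (-6 - (4)·1.0000 - (2)·-1.1000 - (1)·1.0000) / (10) = -0.8800
  y = (10 - (-3)·-1.3000 - (3)·-1.1000 - (-2)·1.0000) / (12) = 0.9500
  z = (-9 - (-3)·-1.3000 - (1)·1.0000 - (4)·1.0000) / (10) = -1.7900
  w = (5 - (-1)·-1.3000 - (1)·1.0000 - (-2)·-1.1000) / (7) = 0.0714

(-0.8800, 0.9500, -1.7900, 0.0714)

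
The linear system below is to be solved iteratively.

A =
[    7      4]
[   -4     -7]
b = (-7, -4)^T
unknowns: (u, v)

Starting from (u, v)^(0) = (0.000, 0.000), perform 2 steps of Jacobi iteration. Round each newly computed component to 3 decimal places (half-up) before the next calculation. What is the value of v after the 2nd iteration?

1.143

Iteration 1:
  u = (-7 - (4)·0.000) / (7) = -1.000
  v = (-4 - (-4)·0.000) / (-7) = 0.571
Iteration 2:
  u = (-7 - (4)·0.571) / (7) = -1.326
  v = (-4 - (-4)·-1.000) / (-7) = 1.143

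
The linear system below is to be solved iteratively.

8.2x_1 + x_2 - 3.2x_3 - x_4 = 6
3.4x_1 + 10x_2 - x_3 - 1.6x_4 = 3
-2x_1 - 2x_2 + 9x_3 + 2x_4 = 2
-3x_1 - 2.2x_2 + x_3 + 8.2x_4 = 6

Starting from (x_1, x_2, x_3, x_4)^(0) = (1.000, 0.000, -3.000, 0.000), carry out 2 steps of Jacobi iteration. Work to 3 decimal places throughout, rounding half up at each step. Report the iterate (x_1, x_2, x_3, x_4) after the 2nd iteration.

(1.125, 0.728, -0.276, 0.426)

Iteration 1:
  x_1 = (6 - (1)·0.000 - (-3.2)·-3.000 - (-1)·0.000) / (8.2) = -0.439
  x_2 = (3 - (3.4)·1.000 - (-1)·-3.000 - (-1.6)·0.000) / (10) = -0.340
  x_3 = (2 - (-2)·1.000 - (-2)·0.000 - (2)·0.000) / (9) = 0.444
  x_4 = (6 - (-3)·1.000 - (-2.2)·0.000 - (1)·-3.000) / (8.2) = 1.463
Iteration 2:
  x_1 = (6 - (1)·-0.340 - (-3.2)·0.444 - (-1)·1.463) / (8.2) = 1.125
  x_2 = (3 - (3.4)·-0.439 - (-1)·0.444 - (-1.6)·1.463) / (10) = 0.728
  x_3 = (2 - (-2)·-0.439 - (-2)·-0.340 - (2)·1.463) / (9) = -0.276
  x_4 = (6 - (-3)·-0.439 - (-2.2)·-0.340 - (1)·0.444) / (8.2) = 0.426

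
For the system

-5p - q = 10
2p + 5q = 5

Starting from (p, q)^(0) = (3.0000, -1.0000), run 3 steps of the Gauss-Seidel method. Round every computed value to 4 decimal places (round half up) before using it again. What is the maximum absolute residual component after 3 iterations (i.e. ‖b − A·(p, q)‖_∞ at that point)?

Iteration 1:
  p = (10 - (-1)·-1.0000) / (-5) = -1.8000
  q = (5 - (2)·-1.8000) / (5) = 1.7200
Iteration 2:
  p = (10 - (-1)·1.7200) / (-5) = -2.3440
  q = (5 - (2)·-2.3440) / (5) = 1.9376
Iteration 3:
  p = (10 - (-1)·1.9376) / (-5) = -2.3875
  q = (5 - (2)·-2.3875) / (5) = 1.9550
Residual b − A·x = (0.0175, 0.0000); ∞-norm = 0.0175

0.0175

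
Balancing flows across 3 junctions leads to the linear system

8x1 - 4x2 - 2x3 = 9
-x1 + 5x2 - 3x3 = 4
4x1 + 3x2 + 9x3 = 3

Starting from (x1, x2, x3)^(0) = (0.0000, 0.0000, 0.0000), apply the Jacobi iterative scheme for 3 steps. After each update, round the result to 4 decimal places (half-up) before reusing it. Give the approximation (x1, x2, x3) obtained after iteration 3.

(1.6292, 0.8617, -0.7898)

Iteration 1:
  x1 = (9 - (-4)·0.0000 - (-2)·0.0000) / (8) = 1.1250
  x2 = (4 - (-1)·0.0000 - (-3)·0.0000) / (5) = 0.8000
  x3 = (3 - (4)·0.0000 - (3)·0.0000) / (9) = 0.3333
Iteration 2:
  x1 = (9 - (-4)·0.8000 - (-2)·0.3333) / (8) = 1.6083
  x2 = (4 - (-1)·1.1250 - (-3)·0.3333) / (5) = 1.2250
  x3 = (3 - (4)·1.1250 - (3)·0.8000) / (9) = -0.4333
Iteration 3:
  x1 = (9 - (-4)·1.2250 - (-2)·-0.4333) / (8) = 1.6292
  x2 = (4 - (-1)·1.6083 - (-3)·-0.4333) / (5) = 0.8617
  x3 = (3 - (4)·1.6083 - (3)·1.2250) / (9) = -0.7898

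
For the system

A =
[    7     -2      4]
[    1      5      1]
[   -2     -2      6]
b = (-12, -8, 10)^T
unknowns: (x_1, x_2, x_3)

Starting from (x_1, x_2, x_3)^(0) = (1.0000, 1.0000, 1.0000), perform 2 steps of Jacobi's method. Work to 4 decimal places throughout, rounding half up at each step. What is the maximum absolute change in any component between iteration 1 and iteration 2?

Iteration 1:
  x_1 = (-12 - (-2)·1.0000 - (4)·1.0000) / (7) = -2.0000
  x_2 = (-8 - (1)·1.0000 - (1)·1.0000) / (5) = -2.0000
  x_3 = (10 - (-2)·1.0000 - (-2)·1.0000) / (6) = 2.3333
Iteration 2:
  x_1 = (-12 - (-2)·-2.0000 - (4)·2.3333) / (7) = -3.6190
  x_2 = (-8 - (1)·-2.0000 - (1)·2.3333) / (5) = -1.6667
  x_3 = (10 - (-2)·-2.0000 - (-2)·-2.0000) / (6) = 0.3333
Change: (-1.6190, 0.3333, -2.0000) → max |·| = 2.0000

2.0000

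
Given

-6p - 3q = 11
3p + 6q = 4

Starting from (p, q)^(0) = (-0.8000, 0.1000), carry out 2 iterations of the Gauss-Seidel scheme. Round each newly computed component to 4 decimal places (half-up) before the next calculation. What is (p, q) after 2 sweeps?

(-2.6375, 1.9854)

Iteration 1:
  p = (11 - (-3)·0.1000) / (-6) = -1.8833
  q = (4 - (3)·-1.8833) / (6) = 1.6083
Iteration 2:
  p = (11 - (-3)·1.6083) / (-6) = -2.6375
  q = (4 - (3)·-2.6375) / (6) = 1.9854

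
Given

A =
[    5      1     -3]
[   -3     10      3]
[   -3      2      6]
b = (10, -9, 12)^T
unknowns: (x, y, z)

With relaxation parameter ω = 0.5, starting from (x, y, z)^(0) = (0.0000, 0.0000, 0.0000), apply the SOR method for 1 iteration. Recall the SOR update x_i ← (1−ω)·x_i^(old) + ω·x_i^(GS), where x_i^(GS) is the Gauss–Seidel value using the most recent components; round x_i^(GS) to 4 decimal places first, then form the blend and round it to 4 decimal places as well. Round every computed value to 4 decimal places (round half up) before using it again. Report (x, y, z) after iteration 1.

Iteration 1:
  x: GS value = (10 - (1)·0.0000 - (-3)·0.0000) / (5) = 2.0000;  x ← (1−ω)·0.0000 + ω·2.0000 = 1.0000
  y: GS value = (-9 - (-3)·1.0000 - (3)·0.0000) / (10) = -0.6000;  y ← (1−ω)·0.0000 + ω·-0.6000 = -0.3000
  z: GS value = (12 - (-3)·1.0000 - (2)·-0.3000) / (6) = 2.6000;  z ← (1−ω)·0.0000 + ω·2.6000 = 1.3000

(1.0000, -0.3000, 1.3000)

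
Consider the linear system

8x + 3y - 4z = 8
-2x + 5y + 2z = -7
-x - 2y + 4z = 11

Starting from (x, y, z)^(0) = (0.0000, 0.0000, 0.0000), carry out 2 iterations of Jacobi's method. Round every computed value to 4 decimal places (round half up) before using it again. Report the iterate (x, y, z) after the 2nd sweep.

(2.9000, -2.1000, 2.3000)

Iteration 1:
  x = (8 - (3)·0.0000 - (-4)·0.0000) / (8) = 1.0000
  y = (-7 - (-2)·0.0000 - (2)·0.0000) / (5) = -1.4000
  z = (11 - (-1)·0.0000 - (-2)·0.0000) / (4) = 2.7500
Iteration 2:
  x = (8 - (3)·-1.4000 - (-4)·2.7500) / (8) = 2.9000
  y = (-7 - (-2)·1.0000 - (2)·2.7500) / (5) = -2.1000
  z = (11 - (-1)·1.0000 - (-2)·-1.4000) / (4) = 2.3000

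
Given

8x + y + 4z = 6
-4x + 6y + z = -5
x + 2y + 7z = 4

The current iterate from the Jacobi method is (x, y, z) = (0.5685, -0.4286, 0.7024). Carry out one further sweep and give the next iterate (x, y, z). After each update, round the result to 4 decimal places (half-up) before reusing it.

One sweep:
  x = (6 - (1)·-0.4286 - (4)·0.7024) / (8) = 0.4524
  y = (-5 - (-4)·0.5685 - (1)·0.7024) / (6) = -0.5714
  z = (4 - (1)·0.5685 - (2)·-0.4286) / (7) = 0.6127

(0.4524, -0.5714, 0.6127)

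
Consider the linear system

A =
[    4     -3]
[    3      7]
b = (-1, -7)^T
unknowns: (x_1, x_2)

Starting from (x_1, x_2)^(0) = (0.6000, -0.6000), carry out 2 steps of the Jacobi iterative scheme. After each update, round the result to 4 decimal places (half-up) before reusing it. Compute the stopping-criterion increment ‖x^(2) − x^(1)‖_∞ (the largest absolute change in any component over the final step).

Iteration 1:
  x_1 = (-1 - (-3)·-0.6000) / (4) = -0.7000
  x_2 = (-7 - (3)·0.6000) / (7) = -1.2571
Iteration 2:
  x_1 = (-1 - (-3)·-1.2571) / (4) = -1.1928
  x_2 = (-7 - (3)·-0.7000) / (7) = -0.7000
Change: (-0.4928, 0.5571) → max |·| = 0.5571

0.5571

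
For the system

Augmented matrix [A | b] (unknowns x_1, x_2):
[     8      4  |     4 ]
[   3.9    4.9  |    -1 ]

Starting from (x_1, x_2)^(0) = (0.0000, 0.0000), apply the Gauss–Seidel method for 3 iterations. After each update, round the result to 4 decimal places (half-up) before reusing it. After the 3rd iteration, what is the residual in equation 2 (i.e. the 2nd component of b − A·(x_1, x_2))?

Iteration 1:
  x_1 = (4 - (4)·0.0000) / (8) = 0.5000
  x_2 = (-1 - (3.9)·0.5000) / (4.9) = -0.6020
Iteration 2:
  x_1 = (4 - (4)·-0.6020) / (8) = 0.8010
  x_2 = (-1 - (3.9)·0.8010) / (4.9) = -0.8416
Iteration 3:
  x_1 = (4 - (4)·-0.8416) / (8) = 0.9208
  x_2 = (-1 - (3.9)·0.9208) / (4.9) = -0.9370
Residual b − A·x = (0.3816, 0.0002)

0.0002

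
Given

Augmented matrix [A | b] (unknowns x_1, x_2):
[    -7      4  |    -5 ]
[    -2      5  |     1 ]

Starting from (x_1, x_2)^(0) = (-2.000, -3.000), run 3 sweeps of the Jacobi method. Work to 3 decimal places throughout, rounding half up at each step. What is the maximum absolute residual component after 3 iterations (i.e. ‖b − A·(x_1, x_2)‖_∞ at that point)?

2.192

Iteration 1:
  x_1 = (-5 - (4)·-3.000) / (-7) = -1.000
  x_2 = (1 - (-2)·-2.000) / (5) = -0.600
Iteration 2:
  x_1 = (-5 - (4)·-0.600) / (-7) = 0.371
  x_2 = (1 - (-2)·-1.000) / (5) = -0.200
Iteration 3:
  x_1 = (-5 - (4)·-0.200) / (-7) = 0.600
  x_2 = (1 - (-2)·0.371) / (5) = 0.348
Residual b − A·x = (-2.192, 0.460); ∞-norm = 2.192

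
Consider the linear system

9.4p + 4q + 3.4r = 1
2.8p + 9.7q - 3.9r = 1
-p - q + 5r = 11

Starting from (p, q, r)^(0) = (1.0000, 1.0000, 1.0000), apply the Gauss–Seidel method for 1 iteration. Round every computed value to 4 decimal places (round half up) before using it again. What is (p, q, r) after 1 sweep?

(-0.6809, 0.7017, 2.2042)

Iteration 1:
  p = (1 - (4)·1.0000 - (3.4)·1.0000) / (9.4) = -0.6809
  q = (1 - (2.8)·-0.6809 - (-3.9)·1.0000) / (9.7) = 0.7017
  r = (11 - (-1)·-0.6809 - (-1)·0.7017) / (5) = 2.2042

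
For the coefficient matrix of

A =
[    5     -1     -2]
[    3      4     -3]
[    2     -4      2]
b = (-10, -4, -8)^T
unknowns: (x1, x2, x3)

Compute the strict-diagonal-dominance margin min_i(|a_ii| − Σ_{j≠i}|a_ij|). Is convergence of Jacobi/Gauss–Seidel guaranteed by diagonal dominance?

-4

row 1: |5| − (1+2) = 2
row 2: |4| − (3+3) = -2
row 3: |2| − (2+4) = -4
minimum over rows = -4 → not strictly diagonally dominant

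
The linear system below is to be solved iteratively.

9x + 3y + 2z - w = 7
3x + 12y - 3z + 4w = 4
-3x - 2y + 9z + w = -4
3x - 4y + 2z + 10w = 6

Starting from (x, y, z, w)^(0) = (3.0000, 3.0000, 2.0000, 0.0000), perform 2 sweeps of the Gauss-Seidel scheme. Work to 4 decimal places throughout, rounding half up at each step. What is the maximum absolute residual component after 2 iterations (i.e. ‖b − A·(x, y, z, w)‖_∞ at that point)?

Iteration 1:
  x = (7 - (3)·3.0000 - (2)·2.0000 - (-1)·0.0000) / (9) = -0.6667
  y = (4 - (3)·-0.6667 - (-3)·2.0000 - (4)·0.0000) / (12) = 1.0000
  z = (-4 - (-3)·-0.6667 - (-2)·1.0000 - (1)·0.0000) / (9) = -0.4445
  w = (6 - (3)·-0.6667 - (-4)·1.0000 - (2)·-0.4445) / (10) = 1.2889
Iteration 2:
  x = (7 - (3)·1.0000 - (2)·-0.4445 - (-1)·1.2889) / (9) = 0.6864
  y = (4 - (3)·0.6864 - (-3)·-0.4445 - (4)·1.2889) / (12) = -0.3790
  z = (-4 - (-3)·0.6864 - (-2)·-0.3790 - (1)·1.2889) / (9) = -0.4431
  w = (6 - (3)·0.6864 - (-4)·-0.3790 - (2)·-0.4431) / (10) = 0.3311
Residual b − A·x = (3.1767, 3.8351, 0.9580, 0.0000); ∞-norm = 3.8351

3.8351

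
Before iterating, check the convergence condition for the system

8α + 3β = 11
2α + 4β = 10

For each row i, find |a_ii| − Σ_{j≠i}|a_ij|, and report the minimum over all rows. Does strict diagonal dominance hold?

row 1: |8| − (3) = 5
row 2: |4| − (2) = 2
minimum over rows = 2 → strictly diagonally dominant (convergence guaranteed)

2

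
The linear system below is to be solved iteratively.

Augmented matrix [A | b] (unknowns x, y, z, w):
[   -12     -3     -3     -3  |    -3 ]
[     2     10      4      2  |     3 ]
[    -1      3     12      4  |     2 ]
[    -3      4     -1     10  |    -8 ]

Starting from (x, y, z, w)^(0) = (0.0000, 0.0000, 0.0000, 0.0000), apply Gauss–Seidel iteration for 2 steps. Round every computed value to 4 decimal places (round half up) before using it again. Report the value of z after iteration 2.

0.3823

Iteration 1:
  x = (-3 - (-3)·0.0000 - (-3)·0.0000 - (-3)·0.0000) / (-12) = 0.2500
  y = (3 - (2)·0.2500 - (4)·0.0000 - (2)·0.0000) / (10) = 0.2500
  z = (2 - (-1)·0.2500 - (3)·0.2500 - (4)·0.0000) / (12) = 0.1250
  w = (-8 - (-3)·0.2500 - (4)·0.2500 - (-1)·0.1250) / (10) = -0.8125
Iteration 2:
  x = (-3 - (-3)·0.2500 - (-3)·0.1250 - (-3)·-0.8125) / (-12) = 0.3594
  y = (3 - (2)·0.3594 - (4)·0.1250 - (2)·-0.8125) / (10) = 0.3406
  z = (2 - (-1)·0.3594 - (3)·0.3406 - (4)·-0.8125) / (12) = 0.3823
  w = (-8 - (-3)·0.3594 - (4)·0.3406 - (-1)·0.3823) / (10) = -0.7902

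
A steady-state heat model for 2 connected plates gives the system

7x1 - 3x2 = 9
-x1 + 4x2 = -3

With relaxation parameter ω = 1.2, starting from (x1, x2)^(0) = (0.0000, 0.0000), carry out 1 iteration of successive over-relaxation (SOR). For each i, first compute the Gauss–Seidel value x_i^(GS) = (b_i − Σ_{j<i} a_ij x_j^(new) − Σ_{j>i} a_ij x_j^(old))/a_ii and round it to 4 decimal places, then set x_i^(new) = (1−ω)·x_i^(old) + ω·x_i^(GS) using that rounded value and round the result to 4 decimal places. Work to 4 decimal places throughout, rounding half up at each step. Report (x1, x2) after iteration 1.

Iteration 1:
  x1: GS value = (9 - (-3)·0.0000) / (7) = 1.2857;  x1 ← (1−ω)·0.0000 + ω·1.2857 = 1.5428
  x2: GS value = (-3 - (-1)·1.5428) / (4) = -0.3643;  x2 ← (1−ω)·0.0000 + ω·-0.3643 = -0.4372

(1.5428, -0.4372)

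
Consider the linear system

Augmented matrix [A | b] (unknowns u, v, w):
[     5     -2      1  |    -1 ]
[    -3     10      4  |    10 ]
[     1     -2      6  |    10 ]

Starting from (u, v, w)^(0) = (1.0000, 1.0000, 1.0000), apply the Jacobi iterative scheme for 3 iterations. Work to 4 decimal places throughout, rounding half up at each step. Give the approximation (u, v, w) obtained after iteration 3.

Iteration 1:
  u = (-1 - (-2)·1.0000 - (1)·1.0000) / (5) = 0.0000
  v = (10 - (-3)·1.0000 - (4)·1.0000) / (10) = 0.9000
  w = (10 - (1)·1.0000 - (-2)·1.0000) / (6) = 1.8333
Iteration 2:
  u = (-1 - (-2)·0.9000 - (1)·1.8333) / (5) = -0.2067
  v = (10 - (-3)·0.0000 - (4)·1.8333) / (10) = 0.2667
  w = (10 - (1)·0.0000 - (-2)·0.9000) / (6) = 1.9667
Iteration 3:
  u = (-1 - (-2)·0.2667 - (1)·1.9667) / (5) = -0.4867
  v = (10 - (-3)·-0.2067 - (4)·1.9667) / (10) = 0.1513
  w = (10 - (1)·-0.2067 - (-2)·0.2667) / (6) = 1.7900

(-0.4867, 0.1513, 1.7900)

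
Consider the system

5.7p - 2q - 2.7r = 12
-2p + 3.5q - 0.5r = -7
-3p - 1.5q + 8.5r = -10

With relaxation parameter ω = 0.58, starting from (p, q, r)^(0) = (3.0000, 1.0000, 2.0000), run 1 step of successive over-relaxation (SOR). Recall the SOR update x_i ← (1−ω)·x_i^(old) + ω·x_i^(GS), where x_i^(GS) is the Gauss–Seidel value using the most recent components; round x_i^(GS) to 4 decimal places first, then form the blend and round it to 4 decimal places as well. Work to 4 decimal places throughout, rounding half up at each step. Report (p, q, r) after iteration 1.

(3.2340, 0.4975, 0.8706)

Iteration 1:
  p: GS value = (12 - (-2)·1.0000 - (-2.7)·2.0000) / (5.7) = 3.4035;  p ← (1−ω)·3.0000 + ω·3.4035 = 3.2340
  q: GS value = (-7 - (-2)·3.2340 - (-0.5)·2.0000) / (3.5) = 0.1337;  q ← (1−ω)·1.0000 + ω·0.1337 = 0.4975
  r: GS value = (-10 - (-3)·3.2340 - (-1.5)·0.4975) / (8.5) = 0.0527;  r ← (1−ω)·2.0000 + ω·0.0527 = 0.8706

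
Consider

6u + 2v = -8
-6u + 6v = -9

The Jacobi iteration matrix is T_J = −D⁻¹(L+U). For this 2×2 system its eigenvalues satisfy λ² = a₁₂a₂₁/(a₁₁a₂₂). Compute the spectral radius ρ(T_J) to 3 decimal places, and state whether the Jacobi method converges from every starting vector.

0.577

a₁₂a₂₁/(a₁₁a₂₂) = (2)·(-6) / ((6)·(6)) = -0.333333
ρ = √|-0.333333| = √0.333333 = 0.577
ρ < 1, so Jacobi converges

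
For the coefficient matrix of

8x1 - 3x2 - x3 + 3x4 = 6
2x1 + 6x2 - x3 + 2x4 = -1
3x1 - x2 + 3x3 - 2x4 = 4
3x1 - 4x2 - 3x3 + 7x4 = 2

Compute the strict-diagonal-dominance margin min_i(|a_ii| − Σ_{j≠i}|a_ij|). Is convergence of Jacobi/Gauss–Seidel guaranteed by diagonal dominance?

-3

row 1: |8| − (3+1+3) = 1
row 2: |6| − (2+1+2) = 1
row 3: |3| − (3+1+2) = -3
row 4: |7| − (3+4+3) = -3
minimum over rows = -3 → not strictly diagonally dominant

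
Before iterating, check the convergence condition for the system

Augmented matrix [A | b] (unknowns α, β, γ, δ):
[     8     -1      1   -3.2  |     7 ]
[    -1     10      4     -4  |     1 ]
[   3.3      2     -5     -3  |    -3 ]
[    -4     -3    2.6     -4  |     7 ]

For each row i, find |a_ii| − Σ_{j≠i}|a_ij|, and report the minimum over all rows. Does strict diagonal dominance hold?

row 1: |8| − (1+1+3.2) = 2.8
row 2: |10| − (1+4+4) = 1
row 3: |-5| − (3.3+2+3) = -3.3
row 4: |-4| − (4+3+2.6) = -5.6
minimum over rows = -5.6 → not strictly diagonally dominant

-5.6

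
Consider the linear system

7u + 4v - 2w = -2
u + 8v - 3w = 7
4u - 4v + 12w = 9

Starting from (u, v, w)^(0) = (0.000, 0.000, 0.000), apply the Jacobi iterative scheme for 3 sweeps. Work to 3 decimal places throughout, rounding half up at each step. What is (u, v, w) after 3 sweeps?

(-0.642, 1.373, 1.338)

Iteration 1:
  u = (-2 - (4)·0.000 - (-2)·0.000) / (7) = -0.286
  v = (7 - (1)·0.000 - (-3)·0.000) / (8) = 0.875
  w = (9 - (4)·0.000 - (-4)·0.000) / (12) = 0.750
Iteration 2:
  u = (-2 - (4)·0.875 - (-2)·0.750) / (7) = -0.571
  v = (7 - (1)·-0.286 - (-3)·0.750) / (8) = 1.192
  w = (9 - (4)·-0.286 - (-4)·0.875) / (12) = 1.137
Iteration 3:
  u = (-2 - (4)·1.192 - (-2)·1.137) / (7) = -0.642
  v = (7 - (1)·-0.571 - (-3)·1.137) / (8) = 1.373
  w = (9 - (4)·-0.571 - (-4)·1.192) / (12) = 1.338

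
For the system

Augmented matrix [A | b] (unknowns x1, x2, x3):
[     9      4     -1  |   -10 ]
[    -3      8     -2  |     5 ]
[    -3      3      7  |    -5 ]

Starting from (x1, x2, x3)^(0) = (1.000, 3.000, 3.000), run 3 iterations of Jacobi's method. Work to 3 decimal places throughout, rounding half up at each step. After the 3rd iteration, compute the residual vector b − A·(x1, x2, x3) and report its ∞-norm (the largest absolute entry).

4.832

Iteration 1:
  x1 = (-10 - (4)·3.000 - (-1)·3.000) / (9) = -2.111
  x2 = (5 - (-3)·1.000 - (-2)·3.000) / (8) = 1.750
  x3 = (-5 - (-3)·1.000 - (3)·3.000) / (7) = -1.571
Iteration 2:
  x1 = (-10 - (4)·1.750 - (-1)·-1.571) / (9) = -2.063
  x2 = (5 - (-3)·-2.111 - (-2)·-1.571) / (8) = -0.559
  x3 = (-5 - (-3)·-2.111 - (3)·1.750) / (7) = -2.369
Iteration 3:
  x1 = (-10 - (4)·-0.559 - (-1)·-2.369) / (9) = -1.126
  x2 = (5 - (-3)·-2.063 - (-2)·-2.369) / (8) = -0.741
  x3 = (-5 - (-3)·-2.063 - (3)·-0.559) / (7) = -1.359
Residual b − A·x = (1.739, 4.832, 3.358); ∞-norm = 4.832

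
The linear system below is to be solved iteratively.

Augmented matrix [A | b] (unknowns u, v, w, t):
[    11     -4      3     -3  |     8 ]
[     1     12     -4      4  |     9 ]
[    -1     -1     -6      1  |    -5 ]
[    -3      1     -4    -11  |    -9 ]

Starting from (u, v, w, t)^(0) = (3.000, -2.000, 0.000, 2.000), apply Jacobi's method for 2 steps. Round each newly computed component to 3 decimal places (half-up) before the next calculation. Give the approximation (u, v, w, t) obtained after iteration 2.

(0.344, 1.099, 0.740, 0.291)

Iteration 1:
  u = (8 - (-4)·-2.000 - (3)·0.000 - (-3)·2.000) / (11) = 0.545
  v = (9 - (1)·3.000 - (-4)·0.000 - (4)·2.000) / (12) = -0.167
  w = (-5 - (-1)·3.000 - (-1)·-2.000 - (1)·2.000) / (-6) = 1.000
  t = (-9 - (-3)·3.000 - (1)·-2.000 - (-4)·0.000) / (-11) = -0.182
Iteration 2:
  u = (8 - (-4)·-0.167 - (3)·1.000 - (-3)·-0.182) / (11) = 0.344
  v = (9 - (1)·0.545 - (-4)·1.000 - (4)·-0.182) / (12) = 1.099
  w = (-5 - (-1)·0.545 - (-1)·-0.167 - (1)·-0.182) / (-6) = 0.740
  t = (-9 - (-3)·0.545 - (1)·-0.167 - (-4)·1.000) / (-11) = 0.291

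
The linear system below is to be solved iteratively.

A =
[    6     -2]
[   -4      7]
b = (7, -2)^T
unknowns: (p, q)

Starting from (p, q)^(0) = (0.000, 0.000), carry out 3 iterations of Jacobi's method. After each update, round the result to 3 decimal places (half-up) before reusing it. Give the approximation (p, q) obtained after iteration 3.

(1.294, 0.326)

Iteration 1:
  p = (7 - (-2)·0.000) / (6) = 1.167
  q = (-2 - (-4)·0.000) / (7) = -0.286
Iteration 2:
  p = (7 - (-2)·-0.286) / (6) = 1.071
  q = (-2 - (-4)·1.167) / (7) = 0.381
Iteration 3:
  p = (7 - (-2)·0.381) / (6) = 1.294
  q = (-2 - (-4)·1.071) / (7) = 0.326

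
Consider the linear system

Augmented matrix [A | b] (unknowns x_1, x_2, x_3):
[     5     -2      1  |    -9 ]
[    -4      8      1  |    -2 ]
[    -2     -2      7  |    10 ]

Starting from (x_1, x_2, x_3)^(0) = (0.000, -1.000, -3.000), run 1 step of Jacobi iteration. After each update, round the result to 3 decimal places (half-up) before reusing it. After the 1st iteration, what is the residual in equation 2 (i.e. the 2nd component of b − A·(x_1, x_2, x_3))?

Iteration 1:
  x_1 = (-9 - (-2)·-1.000 - (1)·-3.000) / (5) = -1.600
  x_2 = (-2 - (-4)·0.000 - (1)·-3.000) / (8) = 0.125
  x_3 = (10 - (-2)·0.000 - (-2)·-1.000) / (7) = 1.143
Residual b − A·x = (-1.893, -10.543, -0.951)

-10.543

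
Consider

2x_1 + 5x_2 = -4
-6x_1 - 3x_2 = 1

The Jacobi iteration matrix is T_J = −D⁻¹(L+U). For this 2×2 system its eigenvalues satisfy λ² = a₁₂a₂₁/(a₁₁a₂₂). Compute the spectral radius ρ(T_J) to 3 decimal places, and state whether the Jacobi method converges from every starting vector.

2.236

a₁₂a₂₁/(a₁₁a₂₂) = (5)·(-6) / ((2)·(-3)) = 5.000000
ρ = √|5.000000| = √5.000000 = 2.236
ρ > 1, so Jacobi diverges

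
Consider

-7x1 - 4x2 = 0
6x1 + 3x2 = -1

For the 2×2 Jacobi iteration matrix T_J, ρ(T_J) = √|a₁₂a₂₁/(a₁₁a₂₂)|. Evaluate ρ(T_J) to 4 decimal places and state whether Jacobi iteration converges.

1.0690

a₁₂a₂₁/(a₁₁a₂₂) = (-4)·(6) / ((-7)·(3)) = 1.142857
ρ = √|1.142857| = √1.142857 = 1.0690
ρ > 1, so Jacobi diverges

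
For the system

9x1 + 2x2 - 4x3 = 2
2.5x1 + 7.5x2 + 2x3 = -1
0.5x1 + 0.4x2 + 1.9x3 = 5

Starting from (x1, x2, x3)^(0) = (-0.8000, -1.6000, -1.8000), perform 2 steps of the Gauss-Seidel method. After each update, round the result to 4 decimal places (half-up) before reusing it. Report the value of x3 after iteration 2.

Iteration 1:
  x1 = (2 - (2)·-1.6000 - (-4)·-1.8000) / (9) = -0.2222
  x2 = (-1 - (2.5)·-0.2222 - (2)·-1.8000) / (7.5) = 0.4207
  x3 = (5 - (0.5)·-0.2222 - (0.4)·0.4207) / (1.9) = 2.6015
Iteration 2:
  x1 = (2 - (2)·0.4207 - (-4)·2.6015) / (9) = 1.2850
  x2 = (-1 - (2.5)·1.2850 - (2)·2.6015) / (7.5) = -1.2554
  x3 = (5 - (0.5)·1.2850 - (0.4)·-1.2554) / (1.9) = 2.5577

2.5577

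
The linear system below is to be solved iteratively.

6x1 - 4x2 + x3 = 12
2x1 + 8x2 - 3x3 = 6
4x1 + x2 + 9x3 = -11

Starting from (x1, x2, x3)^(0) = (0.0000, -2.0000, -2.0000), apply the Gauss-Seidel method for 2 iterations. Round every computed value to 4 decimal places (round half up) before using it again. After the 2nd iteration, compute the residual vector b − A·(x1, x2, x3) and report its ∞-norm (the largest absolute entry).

Iteration 1:
  x1 = (12 - (-4)·-2.0000 - (1)·-2.0000) / (6) = 1.0000
  x2 = (6 - (2)·1.0000 - (-3)·-2.0000) / (8) = -0.2500
  x3 = (-11 - (4)·1.0000 - (1)·-0.2500) / (9) = -1.6389
Iteration 2:
  x1 = (12 - (-4)·-0.2500 - (1)·-1.6389) / (6) = 2.1065
  x2 = (6 - (2)·2.1065 - (-3)·-1.6389) / (8) = -0.3912
  x3 = (-11 - (4)·2.1065 - (1)·-0.3912) / (9) = -2.1150
Residual b − A·x = (-0.0888, -1.4284, 0.0002); ∞-norm = 1.4284

1.4284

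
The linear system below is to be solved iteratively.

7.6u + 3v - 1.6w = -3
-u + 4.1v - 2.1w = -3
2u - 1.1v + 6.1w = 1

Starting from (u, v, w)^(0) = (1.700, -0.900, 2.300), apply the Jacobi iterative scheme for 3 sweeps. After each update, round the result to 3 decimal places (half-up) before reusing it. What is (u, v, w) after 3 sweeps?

(0.000, -0.851, 0.280)

Iteration 1:
  u = (-3 - (3)·-0.900 - (-1.6)·2.300) / (7.6) = 0.445
  v = (-3 - (-1)·1.700 - (-2.1)·2.300) / (4.1) = 0.861
  w = (1 - (2)·1.700 - (-1.1)·-0.900) / (6.1) = -0.556
Iteration 2:
  u = (-3 - (3)·0.861 - (-1.6)·-0.556) / (7.6) = -0.852
  v = (-3 - (-1)·0.445 - (-2.1)·-0.556) / (4.1) = -0.908
  w = (1 - (2)·0.445 - (-1.1)·0.861) / (6.1) = 0.173
Iteration 3:
  u = (-3 - (3)·-0.908 - (-1.6)·0.173) / (7.6) = 0.000
  v = (-3 - (-1)·-0.852 - (-2.1)·0.173) / (4.1) = -0.851
  w = (1 - (2)·-0.852 - (-1.1)·-0.908) / (6.1) = 0.280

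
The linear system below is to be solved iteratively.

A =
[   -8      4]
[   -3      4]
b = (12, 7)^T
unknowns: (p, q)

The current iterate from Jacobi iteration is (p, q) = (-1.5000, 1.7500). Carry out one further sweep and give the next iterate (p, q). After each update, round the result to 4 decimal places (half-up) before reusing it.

One sweep:
  p = (12 - (4)·1.7500) / (-8) = -0.6250
  q = (7 - (-3)·-1.5000) / (4) = 0.6250

(-0.6250, 0.6250)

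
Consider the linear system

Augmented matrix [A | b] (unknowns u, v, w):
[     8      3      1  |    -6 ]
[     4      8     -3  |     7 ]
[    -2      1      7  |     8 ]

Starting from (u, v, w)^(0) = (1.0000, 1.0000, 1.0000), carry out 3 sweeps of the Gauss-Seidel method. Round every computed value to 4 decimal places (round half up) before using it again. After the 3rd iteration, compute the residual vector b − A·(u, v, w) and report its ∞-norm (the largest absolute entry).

Iteration 1:
  u = (-6 - (3)·1.0000 - (1)·1.0000) / (8) = -1.2500
  v = (7 - (4)·-1.2500 - (-3)·1.0000) / (8) = 1.8750
  w = (8 - (-2)·-1.2500 - (1)·1.8750) / (7) = 0.5179
Iteration 2:
  u = (-6 - (3)·1.8750 - (1)·0.5179) / (8) = -1.5179
  v = (7 - (4)·-1.5179 - (-3)·0.5179) / (8) = 1.8282
  w = (8 - (-2)·-1.5179 - (1)·1.8282) / (7) = 0.4480
Iteration 3:
  u = (-6 - (3)·1.8282 - (1)·0.4480) / (8) = -1.4916
  v = (7 - (4)·-1.4916 - (-3)·0.4480) / (8) = 1.7888
  w = (8 - (-2)·-1.4916 - (1)·1.7888) / (7) = 0.4611
Residual b − A·x = (0.1053, 0.0393, 0.0003); ∞-norm = 0.1053

0.1053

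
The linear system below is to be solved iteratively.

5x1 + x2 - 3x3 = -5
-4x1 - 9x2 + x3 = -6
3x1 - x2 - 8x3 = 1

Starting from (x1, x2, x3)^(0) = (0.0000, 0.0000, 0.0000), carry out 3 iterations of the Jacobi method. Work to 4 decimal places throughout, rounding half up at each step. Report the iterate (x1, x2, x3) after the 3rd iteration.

Iteration 1:
  x1 = (-5 - (1)·0.0000 - (-3)·0.0000) / (5) = -1.0000
  x2 = (-6 - (-4)·0.0000 - (1)·0.0000) / (-9) = 0.6667
  x3 = (1 - (3)·0.0000 - (-1)·0.0000) / (-8) = -0.1250
Iteration 2:
  x1 = (-5 - (1)·0.6667 - (-3)·-0.1250) / (5) = -1.2083
  x2 = (-6 - (-4)·-1.0000 - (1)·-0.1250) / (-9) = 1.0972
  x3 = (1 - (3)·-1.0000 - (-1)·0.6667) / (-8) = -0.5833
Iteration 3:
  x1 = (-5 - (1)·1.0972 - (-3)·-0.5833) / (5) = -1.5694
  x2 = (-6 - (-4)·-1.2083 - (1)·-0.5833) / (-9) = 1.1389
  x3 = (1 - (3)·-1.2083 - (-1)·1.0972) / (-8) = -0.7153

(-1.5694, 1.1389, -0.7153)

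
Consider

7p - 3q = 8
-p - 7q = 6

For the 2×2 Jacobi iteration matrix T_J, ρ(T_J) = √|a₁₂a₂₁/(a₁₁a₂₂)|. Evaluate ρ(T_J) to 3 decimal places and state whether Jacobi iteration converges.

0.247

a₁₂a₂₁/(a₁₁a₂₂) = (-3)·(-1) / ((7)·(-7)) = -0.061224
ρ = √|-0.061224| = √0.061224 = 0.247
ρ < 1, so Jacobi converges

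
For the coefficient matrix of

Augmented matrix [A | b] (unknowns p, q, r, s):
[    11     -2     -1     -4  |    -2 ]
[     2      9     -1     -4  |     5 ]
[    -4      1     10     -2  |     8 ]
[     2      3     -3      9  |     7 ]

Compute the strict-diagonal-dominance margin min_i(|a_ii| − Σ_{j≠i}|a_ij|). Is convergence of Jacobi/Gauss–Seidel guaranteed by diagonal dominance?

row 1: |11| − (2+1+4) = 4
row 2: |9| − (2+1+4) = 2
row 3: |10| − (4+1+2) = 3
row 4: |9| − (2+3+3) = 1
minimum over rows = 1 → strictly diagonally dominant (convergence guaranteed)

1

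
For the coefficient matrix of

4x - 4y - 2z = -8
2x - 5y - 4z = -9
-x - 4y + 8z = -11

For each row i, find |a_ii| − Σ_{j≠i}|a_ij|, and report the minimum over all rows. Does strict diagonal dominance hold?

-2

row 1: |4| − (4+2) = -2
row 2: |-5| − (2+4) = -1
row 3: |8| − (1+4) = 3
minimum over rows = -2 → not strictly diagonally dominant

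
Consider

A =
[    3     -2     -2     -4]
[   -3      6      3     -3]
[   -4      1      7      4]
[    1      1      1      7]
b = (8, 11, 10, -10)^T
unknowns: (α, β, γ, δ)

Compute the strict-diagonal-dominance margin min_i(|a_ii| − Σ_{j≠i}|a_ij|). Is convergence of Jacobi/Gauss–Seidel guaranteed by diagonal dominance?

-5

row 1: |3| − (2+2+4) = -5
row 2: |6| − (3+3+3) = -3
row 3: |7| − (4+1+4) = -2
row 4: |7| − (1+1+1) = 4
minimum over rows = -5 → not strictly diagonally dominant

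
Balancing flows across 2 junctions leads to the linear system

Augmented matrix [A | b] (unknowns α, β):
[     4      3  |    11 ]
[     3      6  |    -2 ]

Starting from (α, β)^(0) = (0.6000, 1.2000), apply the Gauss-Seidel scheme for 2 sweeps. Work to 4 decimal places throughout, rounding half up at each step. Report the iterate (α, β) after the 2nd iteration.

(3.6937, -2.1802)

Iteration 1:
  α = (11 - (3)·1.2000) / (4) = 1.8500
  β = (-2 - (3)·1.8500) / (6) = -1.2583
Iteration 2:
  α = (11 - (3)·-1.2583) / (4) = 3.6937
  β = (-2 - (3)·3.6937) / (6) = -2.1802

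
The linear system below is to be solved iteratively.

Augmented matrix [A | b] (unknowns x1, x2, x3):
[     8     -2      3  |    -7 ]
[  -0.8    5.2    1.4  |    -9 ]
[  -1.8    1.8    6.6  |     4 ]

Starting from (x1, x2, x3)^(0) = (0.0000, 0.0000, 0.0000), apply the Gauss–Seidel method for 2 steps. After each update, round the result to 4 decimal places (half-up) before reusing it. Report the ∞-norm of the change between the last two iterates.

Iteration 1:
  x1 = (-7 - (-2)·0.0000 - (3)·0.0000) / (8) = -0.8750
  x2 = (-9 - (-0.8)·-0.8750 - (1.4)·0.0000) / (5.2) = -1.8654
  x3 = (4 - (-1.8)·-0.8750 - (1.8)·-1.8654) / (6.6) = 0.8762
Iteration 2:
  x1 = (-7 - (-2)·-1.8654 - (3)·0.8762) / (8) = -1.6699
  x2 = (-9 - (-0.8)·-1.6699 - (1.4)·0.8762) / (5.2) = -2.2236
  x3 = (4 - (-1.8)·-1.6699 - (1.8)·-2.2236) / (6.6) = 0.7571
Change: (-0.7949, -0.3582, -0.1191) → max |·| = 0.7949

0.7949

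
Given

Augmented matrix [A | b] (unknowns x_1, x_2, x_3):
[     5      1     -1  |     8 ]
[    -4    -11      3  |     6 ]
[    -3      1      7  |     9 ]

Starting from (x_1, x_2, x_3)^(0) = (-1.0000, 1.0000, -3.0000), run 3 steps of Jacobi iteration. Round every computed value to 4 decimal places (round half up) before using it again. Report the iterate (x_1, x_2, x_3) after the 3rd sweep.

Iteration 1:
  x_1 = (8 - (1)·1.0000 - (-1)·-3.0000) / (5) = 0.8000
  x_2 = (6 - (-4)·-1.0000 - (3)·-3.0000) / (-11) = -1.0000
  x_3 = (9 - (-3)·-1.0000 - (1)·1.0000) / (7) = 0.7143
Iteration 2:
  x_1 = (8 - (1)·-1.0000 - (-1)·0.7143) / (5) = 1.9429
  x_2 = (6 - (-4)·0.8000 - (3)·0.7143) / (-11) = -0.6416
  x_3 = (9 - (-3)·0.8000 - (1)·-1.0000) / (7) = 1.7714
Iteration 3:
  x_1 = (8 - (1)·-0.6416 - (-1)·1.7714) / (5) = 2.0826
  x_2 = (6 - (-4)·1.9429 - (3)·1.7714) / (-11) = -0.7689
  x_3 = (9 - (-3)·1.9429 - (1)·-0.6416) / (7) = 2.2100

(2.0826, -0.7689, 2.2100)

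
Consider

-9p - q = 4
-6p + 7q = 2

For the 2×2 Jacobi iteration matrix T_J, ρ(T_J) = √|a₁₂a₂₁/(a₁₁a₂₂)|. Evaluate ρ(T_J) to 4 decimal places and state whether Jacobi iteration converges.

a₁₂a₂₁/(a₁₁a₂₂) = (-1)·(-6) / ((-9)·(7)) = -0.095238
ρ = √|-0.095238| = √0.095238 = 0.3086
ρ < 1, so Jacobi converges

0.3086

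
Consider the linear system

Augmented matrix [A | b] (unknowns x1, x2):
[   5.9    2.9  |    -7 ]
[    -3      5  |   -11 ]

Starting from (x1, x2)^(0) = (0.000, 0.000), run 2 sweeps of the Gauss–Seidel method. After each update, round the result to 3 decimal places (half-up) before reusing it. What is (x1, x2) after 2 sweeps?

(0.245, -2.053)

Iteration 1:
  x1 = (-7 - (2.9)·0.000) / (5.9) = -1.186
  x2 = (-11 - (-3)·-1.186) / (5) = -2.912
Iteration 2:
  x1 = (-7 - (2.9)·-2.912) / (5.9) = 0.245
  x2 = (-11 - (-3)·0.245) / (5) = -2.053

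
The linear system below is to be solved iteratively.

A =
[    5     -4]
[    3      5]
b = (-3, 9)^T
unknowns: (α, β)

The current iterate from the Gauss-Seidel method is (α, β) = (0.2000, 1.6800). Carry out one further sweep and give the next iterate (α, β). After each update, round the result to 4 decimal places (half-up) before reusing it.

One sweep:
  α = (-3 - (-4)·1.6800) / (5) = 0.7440
  β = (9 - (3)·0.7440) / (5) = 1.3536

(0.7440, 1.3536)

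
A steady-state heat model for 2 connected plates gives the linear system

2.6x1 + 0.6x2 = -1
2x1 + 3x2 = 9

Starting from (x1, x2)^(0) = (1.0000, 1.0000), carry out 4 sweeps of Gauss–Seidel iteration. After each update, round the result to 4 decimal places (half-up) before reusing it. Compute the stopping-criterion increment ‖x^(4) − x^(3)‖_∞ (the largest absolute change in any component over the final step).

Iteration 1:
  x1 = (-1 - (0.6)·1.0000) / (2.6) = -0.6154
  x2 = (9 - (2)·-0.6154) / (3) = 3.4103
Iteration 2:
  x1 = (-1 - (0.6)·3.4103) / (2.6) = -1.1716
  x2 = (9 - (2)·-1.1716) / (3) = 3.7811
Iteration 3:
  x1 = (-1 - (0.6)·3.7811) / (2.6) = -1.2572
  x2 = (9 - (2)·-1.2572) / (3) = 3.8381
Iteration 4:
  x1 = (-1 - (0.6)·3.8381) / (2.6) = -1.2703
  x2 = (9 - (2)·-1.2703) / (3) = 3.8469
Change: (-0.0131, 0.0088) → max |·| = 0.0131

0.0131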